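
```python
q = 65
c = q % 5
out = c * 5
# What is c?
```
Trace:
  q=65
  q=65, c=0
  q=65, c=0, out=0

Final answer: 0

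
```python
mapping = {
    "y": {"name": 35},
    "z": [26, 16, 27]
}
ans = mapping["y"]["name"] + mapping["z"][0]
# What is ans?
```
Trace:
  mapping={'y': {'name': 35}, 'z': [26, 16, 27]}
  mapping={'y': {'name': 35}, 'z': [26, 16, 27]}, ans=61

Final answer: 61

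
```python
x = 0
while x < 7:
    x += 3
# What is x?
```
Trace:
  x=0
  x=3
  x=6
  x=9

Final answer: 9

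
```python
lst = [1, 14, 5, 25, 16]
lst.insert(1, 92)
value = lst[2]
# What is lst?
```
Trace:
  lst=[1, 14, 5, 25, 16]
  lst=[1, 92, 14, 5, 25, 16]
  lst=[1, 92, 14, 5, 25, 16], value=14

Final answer: [1, 92, 14, 5, 25, 16]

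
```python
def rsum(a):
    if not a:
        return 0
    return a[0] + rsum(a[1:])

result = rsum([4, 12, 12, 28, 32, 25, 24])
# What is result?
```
Call trace:
rsum(a=[4, 12, 12, 28, 32, 25, 24])
  rsum(a=[12, 12, 28, 32, 25, 24])
    rsum(a=[12, 28, 32, 25, 24])
      rsum(a=[28, 32, 25, 24])
        rsum(a=[32, 25, 24])
          rsum(a=[25, 24])
            rsum(a=[24])
              rsum(a=[])
              -> return 0
            -> return 24
          -> return 49
        -> return 81
      -> return 109
    -> return 121
  -> return 133
-> return 137

Final answer: 137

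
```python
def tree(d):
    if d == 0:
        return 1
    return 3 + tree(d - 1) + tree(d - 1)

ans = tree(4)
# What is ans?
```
Call trace (a repeated sub-call is expanded the first time; later identical calls just restate its return value):
tree(d=4)
  tree(d=3)
    tree(d=2)
      tree(d=1)
        tree(d=0)
        -> return 1
        tree(d=0)
        -> return 1
      -> return 5
      tree(d=1) -> return 5  (same call as traced above)
    -> return 13
    tree(d=2) -> return 13  (same call as traced above)
  -> return 29
  tree(d=3) -> return 29  (same call as traced above)
-> return 61

Final answer: 61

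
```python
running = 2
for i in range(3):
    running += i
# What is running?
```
Trace:
  running=2
  running=2, i=0
  running=3, i=1
  running=5, i=2

Final answer: 5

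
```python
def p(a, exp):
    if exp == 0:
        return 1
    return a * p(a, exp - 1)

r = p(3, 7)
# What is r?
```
Call trace:
p(a=3, exp=7)
  p(a=3, exp=6)
    p(a=3, exp=5)
      p(a=3, exp=4)
        p(a=3, exp=3)
          p(a=3, exp=2)
            p(a=3, exp=1)
              p(a=3, exp=0)
              -> return 1
            -> return 3
          -> return 9
        -> return 27
      -> return 81
    -> return 243
  -> return 729
-> return 2187

Final answer: 2187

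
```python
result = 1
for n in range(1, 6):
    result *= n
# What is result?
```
Trace:
  result=1
  result=1, n=1
  result=2, n=2
  result=6, n=3
  result=24, n=4
  result=120, n=5

Final answer: 120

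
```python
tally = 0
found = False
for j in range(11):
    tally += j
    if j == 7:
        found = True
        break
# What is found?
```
Trace:
  tally=0
  tally=0, found=False
  tally=0, found=False, j=0
  tally=1, found=False, j=1
  tally=3, found=False, j=2
  tally=6, found=False, j=3
  tally=10, found=False, j=4
  tally=15, found=False, j=5
  tally=21, found=False, j=6
  tally=28, found=True, j=7

Final answer: True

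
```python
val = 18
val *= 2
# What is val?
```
Trace:
  val=18
  val=36

Final answer: 36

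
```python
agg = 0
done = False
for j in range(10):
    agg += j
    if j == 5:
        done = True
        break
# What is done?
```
Trace:
  agg=0
  agg=0, done=False
  agg=0, done=False, j=0
  agg=1, done=False, j=1
  agg=3, done=False, j=2
  agg=6, done=False, j=3
  agg=10, done=False, j=4
  agg=15, done=True, j=5

Final answer: True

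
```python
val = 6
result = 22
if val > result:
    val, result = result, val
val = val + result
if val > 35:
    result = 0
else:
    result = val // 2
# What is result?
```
Trace:
  val=6
  val=6, result=22
  val=6, result=22
  val=28, result=22
  val=28, result=14

Final answer: 14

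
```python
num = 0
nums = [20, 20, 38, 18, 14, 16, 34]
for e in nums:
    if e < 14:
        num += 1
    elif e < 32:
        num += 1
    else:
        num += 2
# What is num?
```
Trace:
  num=0
  num=1, e=20
  num=2, e=20
  num=4, e=38
  num=5, e=18
  num=6, e=14
  num=7, e=16
  num=9, e=34

Final answer: 9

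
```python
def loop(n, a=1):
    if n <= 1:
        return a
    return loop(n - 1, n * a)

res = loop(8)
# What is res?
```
Call trace:
loop(n=8, a=1)
  loop(n=7, a=8)
    loop(n=6, a=56)
      loop(n=5, a=336)
        loop(n=4, a=1680)
          loop(n=3, a=6720)
            loop(n=2, a=20160)
              loop(n=1, a=40320)
              -> return 40320
            -> return 40320
          -> return 40320
        -> return 40320
      -> return 40320
    -> return 40320
  -> return 40320
-> return 40320

Final answer: 40320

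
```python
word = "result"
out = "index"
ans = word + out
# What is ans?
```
Trace:
  word='result'
  word='result', out='index'
  word='result', out='index', ans='resultindex'

Final answer: 'resultindex'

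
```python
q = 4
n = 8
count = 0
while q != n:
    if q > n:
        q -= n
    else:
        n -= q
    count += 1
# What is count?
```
Trace:
  q=4
  q=4, n=8
  q=4, n=8, count=0
  q=4, n=4, count=1

Final answer: 1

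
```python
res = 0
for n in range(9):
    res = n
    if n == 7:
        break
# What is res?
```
Trace:
  res=0
  res=0, n=0
  res=1, n=1
  res=2, n=2
  res=3, n=3
  res=4, n=4
  res=5, n=5
  res=6, n=6
  res=7, n=7

Final answer: 7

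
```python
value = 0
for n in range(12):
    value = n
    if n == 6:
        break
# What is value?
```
Trace:
  value=0
  value=0, n=0
  value=1, n=1
  value=2, n=2
  value=3, n=3
  value=4, n=4
  value=5, n=5
  value=6, n=6

Final answer: 6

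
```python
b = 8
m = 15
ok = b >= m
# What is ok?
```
Trace:
  b=8
  b=8, m=15
  b=8, m=15, ok=False

Final answer: False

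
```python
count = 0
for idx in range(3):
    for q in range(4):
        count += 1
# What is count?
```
Trace:
  count=0
  count=1, idx=0, q=0
  count=2, idx=0, q=1
  count=3, idx=0, q=2
  count=4, idx=0, q=3
  count=5, idx=1, q=0
  count=6, idx=1, q=1
  count=7, idx=1, q=2
  count=8, idx=1, q=3
  count=9, idx=2, q=0
  count=10, idx=2, q=1
  count=11, idx=2, q=2
  count=12, idx=2, q=3

Final answer: 12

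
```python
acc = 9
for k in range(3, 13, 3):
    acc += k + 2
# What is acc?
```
Trace:
  acc=9
  acc=14, k=3
  acc=22, k=6
  acc=33, k=9
  acc=47, k=12

Final answer: 47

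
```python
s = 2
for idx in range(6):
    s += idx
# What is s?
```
Trace:
  s=2
  s=2, idx=0
  s=3, idx=1
  s=5, idx=2
  s=8, idx=3
  s=12, idx=4
  s=17, idx=5

Final answer: 17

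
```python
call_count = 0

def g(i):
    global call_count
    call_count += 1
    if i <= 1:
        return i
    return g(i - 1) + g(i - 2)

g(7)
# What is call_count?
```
Call trace (a repeated sub-call is expanded the first time; later identical calls just restate its return value):
g(i=7)
  g(i=6)
    g(i=5)
      g(i=4)
        g(i=3)
          g(i=2)
            g(i=1)
            -> return 1
            g(i=0)
            -> return 0
          -> return 1
          g(i=1)
          -> return 1
        -> return 2
        g(i=2) -> return 1  (same call as traced above)
      -> return 3
      g(i=3) -> return 2  (same call as traced above)
    -> return 5
    g(i=4) -> return 3  (same call as traced above)
  -> return 8
  g(i=5) -> return 5  (same call as traced above)
-> return 13

call_count is incremented once per call, so count the calls in each subtree. Let C(i) = number of calls made by g(i).
C(0) = C(1) = 1 (base case, no recursion); C(i) = 1 + C(i - 1) + C(i - 2) otherwise.
C(2) = 1 + C(1) + C(0) = 1 + 1 + 1 = 3
C(3) = 1 + C(2) + C(1) = 1 + 3 + 1 = 5
C(4) = 1 + C(3) + C(2) = 1 + 5 + 3 = 9
C(5) = 1 + C(4) + C(3) = 1 + 9 + 5 = 15
C(6) = 1 + C(5) + C(4) = 1 + 15 + 9 = 25
C(7) = 1 + C(6) + C(5) = 1 + 25 + 15 = 41
call_count = C(7) = 41

Final answer: 41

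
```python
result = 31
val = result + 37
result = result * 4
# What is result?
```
Trace:
  result=31
  result=31, val=68
  result=124, val=68

Final answer: 124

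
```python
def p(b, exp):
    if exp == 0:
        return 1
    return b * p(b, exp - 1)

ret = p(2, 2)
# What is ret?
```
Call trace:
p(b=2, exp=2)
  p(b=2, exp=1)
    p(b=2, exp=0)
    -> return 1
  -> return 2
-> return 4

Final answer: 4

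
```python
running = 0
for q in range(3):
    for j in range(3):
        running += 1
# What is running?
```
Trace:
  running=0
  running=1, q=0, j=0
  running=2, q=0, j=1
  running=3, q=0, j=2
  running=4, q=1, j=0
  running=5, q=1, j=1
  running=6, q=1, j=2
  running=7, q=2, j=0
  running=8, q=2, j=1
  running=9, q=2, j=2

Final answer: 9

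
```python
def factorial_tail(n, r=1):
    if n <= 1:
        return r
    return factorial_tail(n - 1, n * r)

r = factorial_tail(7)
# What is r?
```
Call trace:
factorial_tail(n=7, r=1)
  factorial_tail(n=6, r=7)
    factorial_tail(n=5, r=42)
      factorial_tail(n=4, r=210)
        factorial_tail(n=3, r=840)
          factorial_tail(n=2, r=2520)
            factorial_tail(n=1, r=5040)
            -> return 5040
          -> return 5040
        -> return 5040
      -> return 5040
    -> return 5040
  -> return 5040
-> return 5040

Final answer: 5040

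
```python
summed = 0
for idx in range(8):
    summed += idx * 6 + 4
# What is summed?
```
Trace:
  summed=0
  summed=4, idx=0
  summed=14, idx=1
  summed=30, idx=2
  summed=52, idx=3
  summed=80, idx=4
  summed=114, idx=5
  summed=154, idx=6
  summed=200, idx=7

Final answer: 200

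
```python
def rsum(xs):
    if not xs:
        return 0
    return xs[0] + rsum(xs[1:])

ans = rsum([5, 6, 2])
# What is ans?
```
Call trace:
rsum(xs=[5, 6, 2])
  rsum(xs=[6, 2])
    rsum(xs=[2])
      rsum(xs=[])
      -> return 0
    -> return 2
  -> return 8
-> return 13

Final answer: 13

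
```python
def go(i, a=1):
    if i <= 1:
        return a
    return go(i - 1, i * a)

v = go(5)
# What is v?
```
Call trace:
go(i=5, a=1)
  go(i=4, a=5)
    go(i=3, a=20)
      go(i=2, a=60)
        go(i=1, a=120)
        -> return 120
      -> return 120
    -> return 120
  -> return 120
-> return 120

Final answer: 120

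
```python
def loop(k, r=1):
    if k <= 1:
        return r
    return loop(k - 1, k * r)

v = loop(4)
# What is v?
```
Call trace:
loop(k=4, r=1)
  loop(k=3, r=4)
    loop(k=2, r=12)
      loop(k=1, r=24)
      -> return 24
    -> return 24
  -> return 24
-> return 24

Final answer: 24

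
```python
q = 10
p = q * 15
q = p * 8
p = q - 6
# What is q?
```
Trace:
  q=10
  q=10, p=150
  q=1200, p=150
  q=1200, p=1194

Final answer: 1200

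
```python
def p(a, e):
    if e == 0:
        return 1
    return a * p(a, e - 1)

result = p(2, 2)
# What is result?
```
Call trace:
p(a=2, e=2)
  p(a=2, e=1)
    p(a=2, e=0)
    -> return 1
  -> return 2
-> return 4

Final answer: 4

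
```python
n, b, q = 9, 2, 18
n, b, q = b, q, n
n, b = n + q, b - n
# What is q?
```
Trace:
  n=9, b=2, q=18
  n=2, b=18, q=9
  n=11, b=16, q=9

Final answer: 9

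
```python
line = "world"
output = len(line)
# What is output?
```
Trace:
  line='world'
  line='world', output=5

Final answer: 5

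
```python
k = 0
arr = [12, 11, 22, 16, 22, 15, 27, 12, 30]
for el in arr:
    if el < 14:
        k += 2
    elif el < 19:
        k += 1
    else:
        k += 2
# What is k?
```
Trace:
  k=0
  k=2, el=12
  k=4, el=11
  k=6, el=22
  k=7, el=16
  k=9, el=22
  k=10, el=15
  k=12, el=27
  k=14, el=12
  k=16, el=30

Final answer: 16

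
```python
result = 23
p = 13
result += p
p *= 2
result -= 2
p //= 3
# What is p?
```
Trace:
  result=23
  result=23, p=13
  result=36, p=13
  result=36, p=26
  result=34, p=26
  result=34, p=8

Final answer: 8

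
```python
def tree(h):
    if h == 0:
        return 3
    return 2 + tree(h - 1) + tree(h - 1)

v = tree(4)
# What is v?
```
Call trace (a repeated sub-call is expanded the first time; later identical calls just restate its return value):
tree(h=4)
  tree(h=3)
    tree(h=2)
      tree(h=1)
        tree(h=0)
        -> return 3
        tree(h=0)
        -> return 3
      -> return 8
      tree(h=1) -> return 8  (same call as traced above)
    -> return 18
    tree(h=2) -> return 18  (same call as traced above)
  -> return 38
  tree(h=3) -> return 38  (same call as traced above)
-> return 78

Final answer: 78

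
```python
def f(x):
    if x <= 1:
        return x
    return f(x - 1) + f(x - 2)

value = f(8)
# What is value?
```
Call trace (a repeated sub-call is expanded the first time; later identical calls just restate its return value):
f(x=8)
  f(x=7)
    f(x=6)
      f(x=5)
        f(x=4)
          f(x=3)
            f(x=2)
              f(x=1)
              -> return 1
              f(x=0)
              -> return 0
            -> return 1
            f(x=1)
            -> return 1
          -> return 2
          f(x=2) -> return 1  (same call as traced above)
        -> return 3
        f(x=3) -> return 2  (same call as traced above)
      -> return 5
      f(x=4) -> return 3  (same call as traced above)
    -> return 8
    f(x=5) -> return 5  (same call as traced above)
  -> return 13
  f(x=6) -> return 8  (same call as traced above)
-> return 21

Final answer: 21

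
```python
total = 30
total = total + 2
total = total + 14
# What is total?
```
Trace:
  total=30
  total=32
  total=46

Final answer: 46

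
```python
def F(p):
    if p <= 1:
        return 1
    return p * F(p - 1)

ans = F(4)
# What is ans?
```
Call trace:
F(p=4)
  F(p=3)
    F(p=2)
      F(p=1)
      -> return 1
    -> return 2
  -> return 6
-> return 24

Final answer: 24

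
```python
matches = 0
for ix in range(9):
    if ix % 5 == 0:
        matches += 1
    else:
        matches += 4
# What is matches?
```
Trace:
  matches=0
  matches=1, ix=0
  matches=5, ix=1
  matches=9, ix=2
  matches=13, ix=3
  matches=17, ix=4
  matches=18, ix=5
  matches=22, ix=6
  matches=26, ix=7
  matches=30, ix=8

Final answer: 30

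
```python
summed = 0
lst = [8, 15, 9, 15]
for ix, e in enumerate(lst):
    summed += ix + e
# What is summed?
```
Trace:
  summed=0
  summed=8, ix=0, e=8
  summed=24, ix=1, e=15
  summed=35, ix=2, e=9
  summed=53, ix=3, e=15

Final answer: 53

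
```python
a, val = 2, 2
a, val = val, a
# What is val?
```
Trace:
  a=2, val=2
  a=2, val=2

Final answer: 2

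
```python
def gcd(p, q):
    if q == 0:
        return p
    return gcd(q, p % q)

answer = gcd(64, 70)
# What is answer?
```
Call trace:
gcd(p=64, q=70)
  gcd(p=70, q=64)
    gcd(p=64, q=6)
      gcd(p=6, q=4)
        gcd(p=4, q=2)
          gcd(p=2, q=0)
          -> return 2
        -> return 2
      -> return 2
    -> return 2
  -> return 2
-> return 2

Final answer: 2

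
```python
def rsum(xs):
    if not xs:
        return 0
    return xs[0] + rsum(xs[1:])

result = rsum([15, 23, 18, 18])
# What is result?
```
Call trace:
rsum(xs=[15, 23, 18, 18])
  rsum(xs=[23, 18, 18])
    rsum(xs=[18, 18])
      rsum(xs=[18])
        rsum(xs=[])
        -> return 0
      -> return 18
    -> return 36
  -> return 59
-> return 74

Final answer: 74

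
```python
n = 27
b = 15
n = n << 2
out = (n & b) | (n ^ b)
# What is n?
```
Trace:
  n=27
  n=27, b=15
  n=108, b=15
  n=108, b=15, out=111

Final answer: 108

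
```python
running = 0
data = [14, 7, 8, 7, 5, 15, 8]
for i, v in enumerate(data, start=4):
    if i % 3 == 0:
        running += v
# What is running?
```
Trace:
  running=0
  running=0, i=4, v=14
  running=0, i=5, v=7
  running=8, i=6, v=8
  running=8, i=7, v=7
  running=8, i=8, v=5
  running=23, i=9, v=15
  running=23, i=10, v=8

Final answer: 23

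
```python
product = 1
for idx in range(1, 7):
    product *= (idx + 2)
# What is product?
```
Trace:
  product=1
  product=3, idx=1
  product=12, idx=2
  product=60, idx=3
  product=360, idx=4
  product=2520, idx=5
  product=20160, idx=6

Final answer: 20160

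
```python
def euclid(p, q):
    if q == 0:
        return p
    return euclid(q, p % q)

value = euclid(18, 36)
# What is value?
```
Call trace:
euclid(p=18, q=36)
  euclid(p=36, q=18)
    euclid(p=18, q=0)
    -> return 18
  -> return 18
-> return 18

Final answer: 18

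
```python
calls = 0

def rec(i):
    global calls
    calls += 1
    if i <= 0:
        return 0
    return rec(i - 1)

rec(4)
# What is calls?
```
Call trace:
rec(i=4)
  rec(i=3)
    rec(i=2)
      rec(i=1)
        rec(i=0)
        -> return 0
      -> return 0
    -> return 0
  -> return 0
-> return 0

calls is incremented once per call. rec is entered once for each i = 4, 3, 2, 1, 0 (the i <= 0 call returns without recursing), i.e. 4 + 1 calls.
calls = 5

Final answer: 5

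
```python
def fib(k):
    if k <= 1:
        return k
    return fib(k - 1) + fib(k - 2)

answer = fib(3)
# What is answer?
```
Call trace:
fib(k=3)
  fib(k=2)
    fib(k=1)
    -> return 1
    fib(k=0)
    -> return 0
  -> return 1
  fib(k=1)
  -> return 1
-> return 2

Final answer: 2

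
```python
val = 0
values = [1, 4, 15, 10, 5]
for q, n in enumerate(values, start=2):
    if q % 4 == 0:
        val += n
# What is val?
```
Trace:
  val=0
  val=0, q=2, n=1
  val=0, q=3, n=4
  val=15, q=4, n=15
  val=15, q=5, n=10
  val=15, q=6, n=5

Final answer: 15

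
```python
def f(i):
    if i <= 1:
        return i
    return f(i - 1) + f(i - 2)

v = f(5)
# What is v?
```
Call trace (a repeated sub-call is expanded the first time; later identical calls just restate its return value):
f(i=5)
  f(i=4)
    f(i=3)
      f(i=2)
        f(i=1)
        -> return 1
        f(i=0)
        -> return 0
      -> return 1
      f(i=1)
      -> return 1
    -> return 2
    f(i=2) -> return 1  (same call as traced above)
  -> return 3
  f(i=3) -> return 2  (same call as traced above)
-> return 5

Final answer: 5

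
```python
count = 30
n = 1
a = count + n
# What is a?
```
Trace:
  count=30
  count=30, n=1
  count=30, n=1, a=31

Final answer: 31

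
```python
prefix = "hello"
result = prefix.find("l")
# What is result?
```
Trace:
  prefix='hello'
  prefix='hello', result=2

Final answer: 2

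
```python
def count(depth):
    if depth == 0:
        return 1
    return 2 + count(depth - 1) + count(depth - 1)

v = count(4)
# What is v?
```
Call trace (a repeated sub-call is expanded the first time; later identical calls just restate its return value):
count(depth=4)
  count(depth=3)
    count(depth=2)
      count(depth=1)
        count(depth=0)
        -> return 1
        count(depth=0)
        -> return 1
      -> return 4
      count(depth=1) -> return 4  (same call as traced above)
    -> return 10
    count(depth=2) -> return 10  (same call as traced above)
  -> return 22
  count(depth=3) -> return 22  (same call as traced above)
-> return 46

Final answer: 46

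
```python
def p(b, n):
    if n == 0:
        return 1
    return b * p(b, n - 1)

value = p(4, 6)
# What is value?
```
Call trace:
p(b=4, n=6)
  p(b=4, n=5)
    p(b=4, n=4)
      p(b=4, n=3)
        p(b=4, n=2)
          p(b=4, n=1)
            p(b=4, n=0)
            -> return 1
          -> return 4
        -> return 16
      -> return 64
    -> return 256
  -> return 1024
-> return 4096

Final answer: 4096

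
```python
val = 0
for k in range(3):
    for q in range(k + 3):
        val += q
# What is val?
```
Trace:
  val=0
  val=0, k=0, q=0
  val=1, k=0, q=1
  val=3, k=0, q=2
  val=3, k=1, q=0
  val=4, k=1, q=1
  val=6, k=1, q=2
  val=9, k=1, q=3
  val=9, k=2, q=0
  val=10, k=2, q=1
  val=12, k=2, q=2
  val=15, k=2, q=3
  val=19, k=2, q=4

Final answer: 19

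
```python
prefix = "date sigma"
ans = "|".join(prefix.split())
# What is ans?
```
Trace:
  prefix='date sigma'
  prefix='date sigma', ans='date|sigma'

Final answer: 'date|sigma'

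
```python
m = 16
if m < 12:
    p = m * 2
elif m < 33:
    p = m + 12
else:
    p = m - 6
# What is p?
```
Trace:
  m=16
  m=16, p=28

Final answer: 28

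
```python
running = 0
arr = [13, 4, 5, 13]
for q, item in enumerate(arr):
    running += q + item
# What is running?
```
Trace:
  running=0
  running=13, q=0, item=13
  running=18, q=1, item=4
  running=25, q=2, item=5
  running=41, q=3, item=13

Final answer: 41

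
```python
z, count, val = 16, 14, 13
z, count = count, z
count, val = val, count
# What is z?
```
Trace:
  z=16, count=14, val=13
  z=14, count=16, val=13
  z=14, count=13, val=16

Final answer: 14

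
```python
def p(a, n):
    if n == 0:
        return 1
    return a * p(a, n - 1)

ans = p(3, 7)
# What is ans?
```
Call trace:
p(a=3, n=7)
  p(a=3, n=6)
    p(a=3, n=5)
      p(a=3, n=4)
        p(a=3, n=3)
          p(a=3, n=2)
            p(a=3, n=1)
              p(a=3, n=0)
              -> return 1
            -> return 3
          -> return 9
        -> return 27
      -> return 81
    -> return 243
  -> return 729
-> return 2187

Final answer: 2187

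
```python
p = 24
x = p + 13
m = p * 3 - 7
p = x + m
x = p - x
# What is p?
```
Trace:
  p=24
  p=24, x=37
  p=24, x=37, m=65
  p=102, x=37, m=65
  p=102, x=65, m=65

Final answer: 102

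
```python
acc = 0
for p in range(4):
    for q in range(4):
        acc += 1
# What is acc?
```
Trace:
  acc=0
  acc=1, p=0, q=0
  acc=2, p=0, q=1
  acc=3, p=0, q=2
  acc=4, p=0, q=3
  acc=5, p=1, q=0
  acc=6, p=1, q=1
  acc=7, p=1, q=2
  acc=8, p=1, q=3
  acc=9, p=2, q=0
  acc=10, p=2, q=1
  acc=11, p=2, q=2
  acc=12, p=2, q=3
  acc=13, p=3, q=0
  acc=14, p=3, q=1
  acc=15, p=3, q=2
  acc=16, p=3, q=3

Final answer: 16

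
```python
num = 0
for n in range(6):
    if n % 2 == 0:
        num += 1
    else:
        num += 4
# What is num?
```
Trace:
  num=0
  num=1, n=0
  num=5, n=1
  num=6, n=2
  num=10, n=3
  num=11, n=4
  num=15, n=5

Final answer: 15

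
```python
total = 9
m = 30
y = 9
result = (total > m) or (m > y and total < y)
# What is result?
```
Trace:
  total=9
  total=9, m=30
  total=9, m=30, y=9
  total=9, m=30, y=9, result=False

Final answer: False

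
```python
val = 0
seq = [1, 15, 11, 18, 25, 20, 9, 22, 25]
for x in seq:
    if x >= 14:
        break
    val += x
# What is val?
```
Trace:
  val=0
  val=1, x=1
  val=1, x=15

Final answer: 1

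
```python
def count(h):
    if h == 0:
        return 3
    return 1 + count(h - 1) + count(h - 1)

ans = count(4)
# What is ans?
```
Call trace (a repeated sub-call is expanded the first time; later identical calls just restate its return value):
count(h=4)
  count(h=3)
    count(h=2)
      count(h=1)
        count(h=0)
        -> return 3
        count(h=0)
        -> return 3
      -> return 7
      count(h=1) -> return 7  (same call as traced above)
    -> return 15
    count(h=2) -> return 15  (same call as traced above)
  -> return 31
  count(h=3) -> return 31  (same call as traced above)
-> return 63

Final answer: 63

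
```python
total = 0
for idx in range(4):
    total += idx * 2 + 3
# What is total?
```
Trace:
  total=0
  total=3, idx=0
  total=8, idx=1
  total=15, idx=2
  total=24, idx=3

Final answer: 24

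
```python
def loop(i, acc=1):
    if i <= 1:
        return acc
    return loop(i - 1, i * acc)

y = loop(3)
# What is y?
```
Call trace:
loop(i=3, acc=1)
  loop(i=2, acc=3)
    loop(i=1, acc=6)
    -> return 6
  -> return 6
-> return 6

Final answer: 6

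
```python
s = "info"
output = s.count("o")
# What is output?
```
Trace:
  s='info'
  s='info', output=1

Final answer: 1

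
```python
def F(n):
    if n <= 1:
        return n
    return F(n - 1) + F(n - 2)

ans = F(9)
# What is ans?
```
Call trace (a repeated sub-call is expanded the first time; later identical calls just restate its return value):
F(n=9)
  F(n=8)
    F(n=7)
      F(n=6)
        F(n=5)
          F(n=4)
            F(n=3)
              F(n=2)
                F(n=1)
                -> return 1
                F(n=0)
                -> return 0
              -> return 1
              F(n=1)
              -> return 1
            -> return 2
            F(n=2) -> return 1  (same call as traced above)
          -> return 3
          F(n=3) -> return 2  (same call as traced above)
        -> return 5
        F(n=4) -> return 3  (same call as traced above)
      -> return 8
      F(n=5) -> return 5  (same call as traced above)
    -> return 13
    F(n=6) -> return 8  (same call as traced above)
  -> return 21
  F(n=7) -> return 13  (same call as traced above)
-> return 34

Final answer: 34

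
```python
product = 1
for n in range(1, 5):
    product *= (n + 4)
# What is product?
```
Trace:
  product=1
  product=5, n=1
  product=30, n=2
  product=210, n=3
  product=1680, n=4

Final answer: 1680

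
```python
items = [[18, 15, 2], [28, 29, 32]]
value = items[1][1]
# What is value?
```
Trace:
  items=[[18, 15, 2], [28, 29, 32]]
  items=[[18, 15, 2], [28, 29, 32]], value=29

Final answer: 29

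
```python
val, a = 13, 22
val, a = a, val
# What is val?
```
Trace:
  val=13, a=22
  val=22, a=13

Final answer: 22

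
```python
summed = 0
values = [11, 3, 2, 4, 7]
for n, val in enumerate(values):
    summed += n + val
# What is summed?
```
Trace:
  summed=0
  summed=11, n=0, val=11
  summed=15, n=1, val=3
  summed=19, n=2, val=2
  summed=26, n=3, val=4
  summed=37, n=4, val=7

Final answer: 37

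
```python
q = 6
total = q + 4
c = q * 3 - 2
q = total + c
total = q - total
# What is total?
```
Trace:
  q=6
  q=6, total=10
  q=6, total=10, c=16
  q=26, total=10, c=16
  q=26, total=16, c=16

Final answer: 16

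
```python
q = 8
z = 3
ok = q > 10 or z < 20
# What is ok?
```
Trace:
  q=8
  q=8, z=3
  q=8, z=3, ok=True

Final answer: True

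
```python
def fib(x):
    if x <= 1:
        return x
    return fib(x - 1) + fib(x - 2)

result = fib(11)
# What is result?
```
Call trace (a repeated sub-call is expanded the first time; later identical calls just restate its return value):
fib(x=11)
  fib(x=10)
    fib(x=9)
      fib(x=8)
        fib(x=7)
          fib(x=6)
            fib(x=5)
              fib(x=4)
                fib(x=3)
                  fib(x=2)
                    fib(x=1)
                    -> return 1
                    fib(x=0)
                    -> return 0
                  -> return 1
                  fib(x=1)
                  -> return 1
                -> return 2
                fib(x=2) -> return 1  (same call as traced above)
              -> return 3
              fib(x=3) -> return 2  (same call as traced above)
            -> return 5
            fib(x=4) -> return 3  (same call as traced above)
          -> return 8
          fib(x=5) -> return 5  (same call as traced above)
        -> return 13
        fib(x=6) -> return 8  (same call as traced above)
      -> return 21
      fib(x=7) -> return 13  (same call as traced above)
    -> return 34
    fib(x=8) -> return 21  (same call as traced above)
  -> return 55
  fib(x=9) -> return 34  (same call as traced above)
-> return 89

Final answer: 89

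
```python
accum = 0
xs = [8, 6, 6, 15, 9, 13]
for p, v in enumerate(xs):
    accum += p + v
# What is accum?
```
Trace:
  accum=0
  accum=8, p=0, v=8
  accum=15, p=1, v=6
  accum=23, p=2, v=6
  accum=41, p=3, v=15
  accum=54, p=4, v=9
  accum=72, p=5, v=13

Final answer: 72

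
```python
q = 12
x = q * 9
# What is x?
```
Trace:
  q=12
  q=12, x=108

Final answer: 108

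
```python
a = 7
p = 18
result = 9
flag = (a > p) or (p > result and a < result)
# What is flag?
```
Trace:
  a=7
  a=7, p=18
  a=7, p=18, result=9
  a=7, p=18, result=9, flag=True

Final answer: True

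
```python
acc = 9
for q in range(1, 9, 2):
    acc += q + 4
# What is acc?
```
Trace:
  acc=9
  acc=14, q=1
  acc=21, q=3
  acc=30, q=5
  acc=41, q=7

Final answer: 41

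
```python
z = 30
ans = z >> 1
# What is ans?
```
Trace:
  z=30
  z=30, ans=15

Final answer: 15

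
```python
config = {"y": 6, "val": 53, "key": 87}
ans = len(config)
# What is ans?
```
Trace:
  config={'y': 6, 'val': 53, 'key': 87}
  config={'y': 6, 'val': 53, 'key': 87}, ans=3

Final answer: 3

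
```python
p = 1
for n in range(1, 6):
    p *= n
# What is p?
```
Trace:
  p=1
  p=1, n=1
  p=2, n=2
  p=6, n=3
  p=24, n=4
  p=120, n=5

Final answer: 120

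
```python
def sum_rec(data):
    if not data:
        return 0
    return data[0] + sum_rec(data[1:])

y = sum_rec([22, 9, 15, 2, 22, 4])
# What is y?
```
Call trace:
sum_rec(data=[22, 9, 15, 2, 22, 4])
  sum_rec(data=[9, 15, 2, 22, 4])
    sum_rec(data=[15, 2, 22, 4])
      sum_rec(data=[2, 22, 4])
        sum_rec(data=[22, 4])
          sum_rec(data=[4])
            sum_rec(data=[])
            -> return 0
          -> return 4
        -> return 26
      -> return 28
    -> return 43
  -> return 52
-> return 74

Final answer: 74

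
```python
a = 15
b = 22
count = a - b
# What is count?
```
Trace:
  a=15
  a=15, b=22
  a=15, b=22, count=-7

Final answer: -7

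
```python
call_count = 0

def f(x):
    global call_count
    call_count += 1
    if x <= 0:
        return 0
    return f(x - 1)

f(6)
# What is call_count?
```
Call trace:
f(x=6)
  f(x=5)
    f(x=4)
      f(x=3)
        f(x=2)
          f(x=1)
            f(x=0)
            -> return 0
          -> return 0
        -> return 0
      -> return 0
    -> return 0
  -> return 0
-> return 0

call_count is incremented once per call. f is entered once for each x = 6, 5, 4, 3, 2, 1, 0 (the x <= 0 call returns without recursing), i.e. 6 + 1 calls.
call_count = 7

Final answer: 7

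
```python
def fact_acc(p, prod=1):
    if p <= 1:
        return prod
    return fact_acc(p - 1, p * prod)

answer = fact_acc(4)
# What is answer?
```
Call trace:
fact_acc(p=4, prod=1)
  fact_acc(p=3, prod=4)
    fact_acc(p=2, prod=12)
      fact_acc(p=1, prod=24)
      -> return 24
    -> return 24
  -> return 24
-> return 24

Final answer: 24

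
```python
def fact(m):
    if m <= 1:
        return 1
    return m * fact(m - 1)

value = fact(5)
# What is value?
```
Call trace:
fact(m=5)
  fact(m=4)
    fact(m=3)
      fact(m=2)
        fact(m=1)
        -> return 1
      -> return 2
    -> return 6
  -> return 24
-> return 120

Final answer: 120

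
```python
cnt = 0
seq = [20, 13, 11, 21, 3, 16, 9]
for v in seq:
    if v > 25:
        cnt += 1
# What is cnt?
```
Trace:
  cnt=0
  cnt=0, v=20
  cnt=0, v=13
  cnt=0, v=11
  cnt=0, v=21
  cnt=0, v=3
  cnt=0, v=16
  cnt=0, v=9

Final answer: 0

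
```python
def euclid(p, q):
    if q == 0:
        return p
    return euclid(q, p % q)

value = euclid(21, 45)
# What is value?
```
Call trace:
euclid(p=21, q=45)
  euclid(p=45, q=21)
    euclid(p=21, q=3)
      euclid(p=3, q=0)
      -> return 3
    -> return 3
  -> return 3
-> return 3

Final answer: 3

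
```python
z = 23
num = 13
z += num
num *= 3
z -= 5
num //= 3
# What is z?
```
Trace:
  z=23
  z=23, num=13
  z=36, num=13
  z=36, num=39
  z=31, num=39
  z=31, num=13

Final answer: 31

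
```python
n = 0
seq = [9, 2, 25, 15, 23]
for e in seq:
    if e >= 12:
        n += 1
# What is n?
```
Trace:
  n=0
  n=0, e=9
  n=0, e=2
  n=1, e=25
  n=2, e=15
  n=3, e=23

Final answer: 3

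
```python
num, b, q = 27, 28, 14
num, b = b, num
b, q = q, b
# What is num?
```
Trace:
  num=27, b=28, q=14
  num=28, b=27, q=14
  num=28, b=14, q=27

Final answer: 28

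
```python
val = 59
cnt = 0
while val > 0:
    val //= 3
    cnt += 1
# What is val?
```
Trace:
  val=59
  val=59, cnt=0
  val=19, cnt=1
  val=6, cnt=2
  val=2, cnt=3
  val=0, cnt=4

Final answer: 0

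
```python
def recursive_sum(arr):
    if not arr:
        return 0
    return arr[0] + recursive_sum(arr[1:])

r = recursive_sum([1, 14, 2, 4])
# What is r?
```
Call trace:
recursive_sum(arr=[1, 14, 2, 4])
  recursive_sum(arr=[14, 2, 4])
    recursive_sum(arr=[2, 4])
      recursive_sum(arr=[4])
        recursive_sum(arr=[])
        -> return 0
      -> return 4
    -> return 6
  -> return 20
-> return 21

Final answer: 21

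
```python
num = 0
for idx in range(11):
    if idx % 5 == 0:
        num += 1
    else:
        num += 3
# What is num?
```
Trace:
  num=0
  num=1, idx=0
  num=4, idx=1
  num=7, idx=2
  num=10, idx=3
  num=13, idx=4
  num=14, idx=5
  num=17, idx=6
  num=20, idx=7
  num=23, idx=8
  num=26, idx=9
  num=27, idx=10

Final answer: 27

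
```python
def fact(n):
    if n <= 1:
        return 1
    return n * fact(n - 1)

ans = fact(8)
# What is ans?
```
Call trace:
fact(n=8)
  fact(n=7)
    fact(n=6)
      fact(n=5)
        fact(n=4)
          fact(n=3)
            fact(n=2)
              fact(n=1)
              -> return 1
            -> return 2
          -> return 6
        -> return 24
      -> return 120
    -> return 720
  -> return 5040
-> return 40320

Final answer: 40320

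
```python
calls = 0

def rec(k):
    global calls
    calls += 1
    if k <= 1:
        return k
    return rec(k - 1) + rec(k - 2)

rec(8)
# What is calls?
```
Call trace (a repeated sub-call is expanded the first time; later identical calls just restate its return value):
rec(k=8)
  rec(k=7)
    rec(k=6)
      rec(k=5)
        rec(k=4)
          rec(k=3)
            rec(k=2)
              rec(k=1)
              -> return 1
              rec(k=0)
              -> return 0
            -> return 1
            rec(k=1)
            -> return 1
          -> return 2
          rec(k=2) -> return 1  (same call as traced above)
        -> return 3
        rec(k=3) -> return 2  (same call as traced above)
      -> return 5
      rec(k=4) -> return 3  (same call as traced above)
    -> return 8
    rec(k=5) -> return 5  (same call as traced above)
  -> return 13
  rec(k=6) -> return 8  (same call as traced above)
-> return 21

calls is incremented once per call, so count the calls in each subtree. Let C(k) = number of calls made by rec(k).
C(0) = C(1) = 1 (base case, no recursion); C(k) = 1 + C(k - 1) + C(k - 2) otherwise.
C(2) = 1 + C(1) + C(0) = 1 + 1 + 1 = 3
C(3) = 1 + C(2) + C(1) = 1 + 3 + 1 = 5
C(4) = 1 + C(3) + C(2) = 1 + 5 + 3 = 9
C(5) = 1 + C(4) + C(3) = 1 + 9 + 5 = 15
C(6) = 1 + C(5) + C(4) = 1 + 15 + 9 = 25
C(7) = 1 + C(6) + C(5) = 1 + 25 + 15 = 41
C(8) = 1 + C(7) + C(6) = 1 + 41 + 25 = 67
calls = C(8) = 67

Final answer: 67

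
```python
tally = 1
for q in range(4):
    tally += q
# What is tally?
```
Trace:
  tally=1
  tally=1, q=0
  tally=2, q=1
  tally=4, q=2
  tally=7, q=3

Final answer: 7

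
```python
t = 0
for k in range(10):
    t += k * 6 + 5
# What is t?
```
Trace:
  t=0
  t=5, k=0
  t=16, k=1
  t=33, k=2
  t=56, k=3
  t=85, k=4
  t=120, k=5
  t=161, k=6
  t=208, k=7
  t=261, k=8
  t=320, k=9

Final answer: 320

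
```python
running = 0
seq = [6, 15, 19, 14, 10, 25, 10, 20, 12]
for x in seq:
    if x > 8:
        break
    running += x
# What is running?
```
Trace:
  running=0
  running=6, x=6
  running=6, x=15

Final answer: 6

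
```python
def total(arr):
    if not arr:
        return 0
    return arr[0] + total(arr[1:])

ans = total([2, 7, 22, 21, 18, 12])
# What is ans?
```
Call trace:
total(arr=[2, 7, 22, 21, 18, 12])
  total(arr=[7, 22, 21, 18, 12])
    total(arr=[22, 21, 18, 12])
      total(arr=[21, 18, 12])
        total(arr=[18, 12])
          total(arr=[12])
            total(arr=[])
            -> return 0
          -> return 12
        -> return 30
      -> return 51
    -> return 73
  -> return 80
-> return 82

Final answer: 82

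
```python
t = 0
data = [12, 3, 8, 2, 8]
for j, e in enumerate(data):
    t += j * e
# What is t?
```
Trace:
  t=0
  t=0, j=0, e=12
  t=3, j=1, e=3
  t=19, j=2, e=8
  t=25, j=3, e=2
  t=57, j=4, e=8

Final answer: 57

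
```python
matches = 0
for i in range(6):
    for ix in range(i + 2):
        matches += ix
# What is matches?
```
Trace:
  matches=0
  matches=0, i=0, ix=0
  matches=1, i=0, ix=1
  matches=1, i=1, ix=0
  matches=2, i=1, ix=1
  matches=4, i=1, ix=2
  matches=4, i=2, ix=0
  matches=5, i=2, ix=1
  matches=7, i=2, ix=2
  matches=10, i=2, ix=3
  matches=10, i=3, ix=0
  matches=11, i=3, ix=1
  matches=13, i=3, ix=2
  matches=16, i=3, ix=3
  matches=20, i=3, ix=4
  matches=20, i=4, ix=0
  matches=21, i=4, ix=1
  matches=23, i=4, ix=2
  matches=26, i=4, ix=3
  matches=30, i=4, ix=4
  matches=35, i=4, ix=5
  matches=35, i=5, ix=0
  matches=36, i=5, ix=1
  matches=38, i=5, ix=2
  matches=41, i=5, ix=3
  matches=45, i=5, ix=4
  matches=50, i=5, ix=5
  matches=56, i=5, ix=6

Final answer: 56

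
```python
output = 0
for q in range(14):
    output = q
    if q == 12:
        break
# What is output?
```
Trace:
  output=0
  output=0, q=0
  output=1, q=1
  output=2, q=2
  output=3, q=3
  output=4, q=4
  output=5, q=5
  output=6, q=6
  output=7, q=7
  output=8, q=8
  output=9, q=9
  output=10, q=10
  output=11, q=11
  output=12, q=12

Final answer: 12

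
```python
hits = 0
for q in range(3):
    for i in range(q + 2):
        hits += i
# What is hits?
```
Trace:
  hits=0
  hits=0, q=0, i=0
  hits=1, q=0, i=1
  hits=1, q=1, i=0
  hits=2, q=1, i=1
  hits=4, q=1, i=2
  hits=4, q=2, i=0
  hits=5, q=2, i=1
  hits=7, q=2, i=2
  hits=10, q=2, i=3

Final answer: 10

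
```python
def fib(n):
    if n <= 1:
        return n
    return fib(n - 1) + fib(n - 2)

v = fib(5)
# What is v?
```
Call trace (a repeated sub-call is expanded the first time; later identical calls just restate its return value):
fib(n=5)
  fib(n=4)
    fib(n=3)
      fib(n=2)
        fib(n=1)
        -> return 1
        fib(n=0)
        -> return 0
      -> return 1
      fib(n=1)
      -> return 1
    -> return 2
    fib(n=2) -> return 1  (same call as traced above)
  -> return 3
  fib(n=3) -> return 2  (same call as traced above)
-> return 5

Final answer: 5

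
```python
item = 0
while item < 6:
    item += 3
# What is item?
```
Trace:
  item=0
  item=3
  item=6

Final answer: 6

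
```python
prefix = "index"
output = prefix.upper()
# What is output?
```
Trace:
  prefix='index'
  prefix='index', output='INDEX'

Final answer: 'INDEX'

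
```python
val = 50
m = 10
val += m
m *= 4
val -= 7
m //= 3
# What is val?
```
Trace:
  val=50
  val=50, m=10
  val=60, m=10
  val=60, m=40
  val=53, m=40
  val=53, m=13

Final answer: 53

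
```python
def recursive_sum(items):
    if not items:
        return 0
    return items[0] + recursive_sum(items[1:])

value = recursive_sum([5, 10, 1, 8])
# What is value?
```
Call trace:
recursive_sum(items=[5, 10, 1, 8])
  recursive_sum(items=[10, 1, 8])
    recursive_sum(items=[1, 8])
      recursive_sum(items=[8])
        recursive_sum(items=[])
        -> return 0
      -> return 8
    -> return 9
  -> return 19
-> return 24

Final answer: 24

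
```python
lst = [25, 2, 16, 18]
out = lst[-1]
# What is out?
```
Trace:
  lst=[25, 2, 16, 18]
  lst=[25, 2, 16, 18], out=18

Final answer: 18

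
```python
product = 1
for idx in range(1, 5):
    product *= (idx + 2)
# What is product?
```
Trace:
  product=1
  product=3, idx=1
  product=12, idx=2
  product=60, idx=3
  product=360, idx=4

Final answer: 360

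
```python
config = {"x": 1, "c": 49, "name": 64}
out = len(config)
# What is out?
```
Trace:
  config={'x': 1, 'c': 49, 'name': 64}
  config={'x': 1, 'c': 49, 'name': 64}, out=3

Final answer: 3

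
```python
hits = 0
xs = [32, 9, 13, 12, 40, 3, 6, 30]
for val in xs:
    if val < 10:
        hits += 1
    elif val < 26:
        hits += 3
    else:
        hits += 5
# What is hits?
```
Trace:
  hits=0
  hits=5, val=32
  hits=6, val=9
  hits=9, val=13
  hits=12, val=12
  hits=17, val=40
  hits=18, val=3
  hits=19, val=6
  hits=24, val=30

Final answer: 24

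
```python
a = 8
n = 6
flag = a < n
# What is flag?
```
Trace:
  a=8
  a=8, n=6
  a=8, n=6, flag=False

Final answer: False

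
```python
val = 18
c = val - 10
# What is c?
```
Trace:
  val=18
  val=18, c=8

Final answer: 8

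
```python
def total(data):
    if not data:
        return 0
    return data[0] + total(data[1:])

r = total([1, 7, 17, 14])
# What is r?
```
Call trace:
total(data=[1, 7, 17, 14])
  total(data=[7, 17, 14])
    total(data=[17, 14])
      total(data=[14])
        total(data=[])
        -> return 0
      -> return 14
    -> return 31
  -> return 38
-> return 39

Final answer: 39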